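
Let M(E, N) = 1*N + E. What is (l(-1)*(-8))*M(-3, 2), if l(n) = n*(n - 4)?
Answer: 40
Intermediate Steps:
M(E, N) = E + N (M(E, N) = N + E = E + N)
l(n) = n*(-4 + n)
(l(-1)*(-8))*M(-3, 2) = (-(-4 - 1)*(-8))*(-3 + 2) = (-1*(-5)*(-8))*(-1) = (5*(-8))*(-1) = -40*(-1) = 40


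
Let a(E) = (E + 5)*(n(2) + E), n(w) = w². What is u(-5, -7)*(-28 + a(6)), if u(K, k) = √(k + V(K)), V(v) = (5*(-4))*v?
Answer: 82*√93 ≈ 790.78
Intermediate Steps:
V(v) = -20*v
a(E) = (4 + E)*(5 + E) (a(E) = (E + 5)*(2² + E) = (5 + E)*(4 + E) = (4 + E)*(5 + E))
u(K, k) = √(k - 20*K)
u(-5, -7)*(-28 + a(6)) = √(-7 - 20*(-5))*(-28 + (20 + 6² + 9*6)) = √(-7 + 100)*(-28 + (20 + 36 + 54)) = √93*(-28 + 110) = √93*82 = 82*√93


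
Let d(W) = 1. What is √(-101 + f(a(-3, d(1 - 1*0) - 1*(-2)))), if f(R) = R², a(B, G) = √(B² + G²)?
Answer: I*√83 ≈ 9.1104*I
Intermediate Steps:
√(-101 + f(a(-3, d(1 - 1*0) - 1*(-2)))) = √(-101 + (√((-3)² + (1 - 1*(-2))²))²) = √(-101 + (√(9 + (1 + 2)²))²) = √(-101 + (√(9 + 3²))²) = √(-101 + (√(9 + 9))²) = √(-101 + (√18)²) = √(-101 + (3*√2)²) = √(-101 + 18) = √(-83) = I*√83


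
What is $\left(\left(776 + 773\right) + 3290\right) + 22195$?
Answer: $27034$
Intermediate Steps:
$\left(\left(776 + 773\right) + 3290\right) + 22195 = \left(1549 + 3290\right) + 22195 = 4839 + 22195 = 27034$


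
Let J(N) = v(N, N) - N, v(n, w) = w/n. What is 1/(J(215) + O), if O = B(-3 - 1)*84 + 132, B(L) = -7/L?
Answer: 1/65 ≈ 0.015385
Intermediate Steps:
J(N) = 1 - N (J(N) = N/N - N = 1 - N)
O = 279 (O = -7/(-3 - 1)*84 + 132 = -7/(-4)*84 + 132 = -7*(-1/4)*84 + 132 = (7/4)*84 + 132 = 147 + 132 = 279)
1/(J(215) + O) = 1/((1 - 1*215) + 279) = 1/((1 - 215) + 279) = 1/(-214 + 279) = 1/65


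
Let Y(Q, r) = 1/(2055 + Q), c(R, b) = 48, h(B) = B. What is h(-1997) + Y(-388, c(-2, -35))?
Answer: -3328998/1667 ≈ -1997.0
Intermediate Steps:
h(-1997) + Y(-388, c(-2, -35)) = -1997 + 1/(2055 - 388) = -1997 + 1/1667 = -3328998/1667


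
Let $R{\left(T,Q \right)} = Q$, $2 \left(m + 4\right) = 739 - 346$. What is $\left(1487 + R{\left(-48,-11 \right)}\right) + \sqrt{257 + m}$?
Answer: $1476 + \frac{\sqrt{1798}}{2} \approx 1497.2$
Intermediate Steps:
$m = \frac{385}{2}$ ($m = -4 + \frac{739 - 346}{2} = -4 + \frac{1}{2} \cdot 393 = -4 + \frac{393}{2} = \frac{385}{2} \approx 192.5$)
$\left(1487 + R{\left(-48,-11 \right)}\right) + \sqrt{257 + m} = \left(1487 - 11\right) + \sqrt{257 + \frac{385}{2}} = 1476 + \sqrt{\frac{899}{2}} = 1476 + \frac{\sqrt{1798}}{2}$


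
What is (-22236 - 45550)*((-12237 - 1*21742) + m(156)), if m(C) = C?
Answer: 2292725878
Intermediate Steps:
(-22236 - 45550)*((-12237 - 1*21742) + m(156)) = (-22236 - 45550)*((-12237 - 1*21742) + 156) = -67786*((-12237 - 21742) + 156) = -67786*(-33979 + 156) = -67786*(-33823) = 2292725878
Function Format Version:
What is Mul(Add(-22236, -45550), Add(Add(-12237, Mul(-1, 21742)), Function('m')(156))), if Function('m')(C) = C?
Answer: 2292725878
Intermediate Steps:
Mul(Add(-22236, -45550), Add(Add(-12237, Mul(-1, 21742)), Function('m')(156))) = Mul(Add(-22236, -45550), Add(Add(-12237, Mul(-1, 21742)), 156)) = Mul(-67786, Add(Add(-12237, -21742), 156)) = Mul(-67786, Add(-33979, 156)) = Mul(-67786, -33823) = 2292725878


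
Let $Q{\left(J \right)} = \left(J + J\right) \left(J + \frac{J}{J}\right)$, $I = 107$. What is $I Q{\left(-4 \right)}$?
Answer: $2568$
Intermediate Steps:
$Q{\left(J \right)} = 2 J \left(1 + J\right)$ ($Q{\left(J \right)} = 2 J \left(J + 1\right) = 2 J \left(1 + J\right)$)
$I Q{\left(-4 \right)} = 107 \cdot 2 \left(-4\right) \left(1 - 4\right) = 107 \cdot 2 \left(-4\right) \left(-3\right) = 107 \cdot 24 = 2568$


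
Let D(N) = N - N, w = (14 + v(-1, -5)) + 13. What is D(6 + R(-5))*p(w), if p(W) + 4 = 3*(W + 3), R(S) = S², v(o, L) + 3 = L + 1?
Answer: 0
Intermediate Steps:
v(o, L) = -2 + L (v(o, L) = -3 + (L + 1) = -3 + (1 + L) = -2 + L)
w = 20 (w = (14 + (-2 - 5)) + 13 = (14 - 7) + 13 = 7 + 13 = 20)
p(W) = 5 + 3*W (p(W) = -4 + 3*(W + 3) = -4 + 3*(3 + W) = -4 + (9 + 3*W) = 5 + 3*W)
D(N) = 0
D(6 + R(-5))*p(w) = 0*(5 + 3*20) = 0*(5 + 60) = 0*65 = 0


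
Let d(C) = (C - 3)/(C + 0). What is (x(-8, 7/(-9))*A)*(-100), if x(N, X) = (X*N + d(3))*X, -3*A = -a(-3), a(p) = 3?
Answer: 39200/81 ≈ 483.95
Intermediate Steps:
d(C) = (-3 + C)/C
A = 1 (A = -(-1)*3/3 = -⅓*(-3) = 1)
x(N, X) = N*X² (x(N, X) = (X*N + (-3 + 3)/3)*X = (N*X + (⅓)*0)*X = (N*X + 0)*X = (N*X)*X = N*X²)
(x(-8, 7/(-9))*A)*(-100) = (-8*(7/(-9))²*1)*(-100) = (-8*(7*(-⅑))²*1)*(-100) = (-8*(-7/9)²*1)*(-100) = (-8*49/81*1)*(-100) = -392/81*1*(-100) = -392/81*(-100) = 39200/81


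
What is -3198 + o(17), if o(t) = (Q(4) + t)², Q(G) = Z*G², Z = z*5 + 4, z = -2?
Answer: 3043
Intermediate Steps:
Z = -6 (Z = -2*5 + 4 = -10 + 4 = -6)
Q(G) = -6*G²
o(t) = (-96 + t)² (o(t) = (-6*4² + t)² = (-6*16 + t)² = (-96 + t)²)
-3198 + o(17) = -3198 + (-96 + 17)² = -3198 + (-79)² = -3198 + 6241 = 3043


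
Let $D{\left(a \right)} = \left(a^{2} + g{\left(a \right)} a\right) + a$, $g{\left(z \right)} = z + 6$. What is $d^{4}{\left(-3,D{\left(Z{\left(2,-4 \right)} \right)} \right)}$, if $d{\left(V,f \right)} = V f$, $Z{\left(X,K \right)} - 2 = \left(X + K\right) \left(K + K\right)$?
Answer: $29070256355856$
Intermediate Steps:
$g{\left(z \right)} = 6 + z$
$Z{\left(X,K \right)} = 2 + 2 K \left(K + X\right)$ ($Z{\left(X,K \right)} = 2 + \left(X + K\right) \left(K + K\right) = 2 + \left(K + X\right) 2 K = 2 + 2 K \left(K + X\right)$)
$D{\left(a \right)} = a + a^{2} + a \left(6 + a\right)$ ($D{\left(a \right)} = \left(a^{2} + \left(6 + a\right) a\right) + a = \left(a^{2} + a \left(6 + a\right)\right) + a = a + a^{2} + a \left(6 + a\right)$)
$d^{4}{\left(-3,D{\left(Z{\left(2,-4 \right)} \right)} \right)} = \left(- 3 \left(2 + 2 \left(-4\right)^{2} + 2 \left(-4\right) 2\right) \left(7 + 2 \left(2 + 2 \left(-4\right)^{2} + 2 \left(-4\right) 2\right)\right)\right)^{4} = \left(- 3 \left(2 + 2 \cdot 16 - 16\right) \left(7 + 2 \left(2 + 2 \cdot 16 - 16\right)\right)\right)^{4} = \left(- 3 \left(2 + 32 - 16\right) \left(7 + 2 \left(2 + 32 - 16\right)\right)\right)^{4} = \left(- 3 \cdot 18 \left(7 + 2 \cdot 18\right)\right)^{4} = \left(- 3 \cdot 18 \left(7 + 36\right)\right)^{4} = \left(- 3 \cdot 18 \cdot 43\right)^{4} = \left(\left(-3\right) 774\right)^{4} = \left(-2322\right)^{4} = 29070256355856$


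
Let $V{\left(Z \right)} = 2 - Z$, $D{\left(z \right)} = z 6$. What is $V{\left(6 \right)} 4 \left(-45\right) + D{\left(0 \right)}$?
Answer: $720$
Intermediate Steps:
$D{\left(z \right)} = 6 z$
$V{\left(6 \right)} 4 \left(-45\right) + D{\left(0 \right)} = \left(2 - 6\right) 4 \left(-45\right) + 6 \cdot 0 = \left(2 - 6\right) \left(-180\right) + 0 = \left(-4\right) \left(-180\right) + 0 = 720 + 0 = 720$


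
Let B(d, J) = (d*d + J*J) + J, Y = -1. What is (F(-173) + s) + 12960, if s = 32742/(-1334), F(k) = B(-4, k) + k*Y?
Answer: 28601264/667 ≈ 42880.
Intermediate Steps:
B(d, J) = J + J² + d² (B(d, J) = (d² + J²) + J = (J² + d²) + J = J + J² + d²)
F(k) = 16 + k² (F(k) = (k + k² + (-4)²) + k*(-1) = (k + k² + 16) - k = (16 + k + k²) - k = 16 + k²)
s = -16371/667 (s = 32742*(-1/1334) = -16371/667 ≈ -24.544)
(F(-173) + s) + 12960 = ((16 + (-173)²) - 16371/667) + 12960 = ((16 + 29929) - 16371/667) + 12960 = (29945 - 16371/667) + 12960 = 19956944/667 + 12960 = 28601264/667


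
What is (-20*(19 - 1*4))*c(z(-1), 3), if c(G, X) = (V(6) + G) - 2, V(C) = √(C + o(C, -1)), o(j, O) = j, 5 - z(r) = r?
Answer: -1200 - 600*√3 ≈ -2239.2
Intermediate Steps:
z(r) = 5 - r
V(C) = √2*√C (V(C) = √(C + C) = √(2*C) = √2*√C)
c(G, X) = -2 + G + 2*√3 (c(G, X) = (√2*√6 + G) - 2 = (2*√3 + G) - 2 = (G + 2*√3) - 2 = -2 + G + 2*√3)
(-20*(19 - 1*4))*c(z(-1), 3) = (-20*(19 - 1*4))*(-2 + (5 - 1*(-1)) + 2*√3) = (-20*(19 - 4))*(-2 + (5 + 1) + 2*√3) = (-20*15)*(-2 + 6 + 2*√3) = -300*(4 + 2*√3) = -1200 - 600*√3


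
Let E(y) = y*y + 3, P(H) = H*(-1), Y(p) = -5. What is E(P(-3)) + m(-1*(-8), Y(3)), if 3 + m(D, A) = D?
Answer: 17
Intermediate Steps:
P(H) = -H
m(D, A) = -3 + D
E(y) = 3 + y**2 (E(y) = y**2 + 3 = 3 + y**2)
E(P(-3)) + m(-1*(-8), Y(3)) = (3 + (-1*(-3))**2) + (-3 - 1*(-8)) = (3 + 3**2) + (-3 + 8) = (3 + 9) + 5 = 12 + 5 = 17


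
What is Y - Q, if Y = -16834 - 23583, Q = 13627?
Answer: -54044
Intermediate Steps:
Y = -40417
Y - Q = -40417 - 1*13627 = -40417 - 13627 = -54044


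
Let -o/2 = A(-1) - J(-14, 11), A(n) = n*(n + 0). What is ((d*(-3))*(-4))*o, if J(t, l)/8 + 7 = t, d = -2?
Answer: 8112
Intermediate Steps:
J(t, l) = -56 + 8*t
A(n) = n² (A(n) = n*n = n²)
o = -338 (o = -2*((-1)² - (-56 + 8*(-14))) = -2*(1 - (-56 - 112)) = -2*(1 - 1*(-168)) = -2*(1 + 168) = -2*169 = -338)
((d*(-3))*(-4))*o = (-2*(-3)*(-4))*(-338) = (6*(-4))*(-338) = -24*(-338) = 8112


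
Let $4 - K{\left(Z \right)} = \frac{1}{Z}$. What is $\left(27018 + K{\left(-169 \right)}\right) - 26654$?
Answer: $\frac{62193}{169} \approx 368.01$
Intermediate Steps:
$K{\left(Z \right)} = 4 - \frac{1}{Z}$
$\left(27018 + K{\left(-169 \right)}\right) - 26654 = \left(27018 + \left(4 - \frac{1}{-169}\right)\right) - 26654 = \left(27018 + \left(4 - - \frac{1}{169}\right)\right) - 26654 = \left(27018 + \left(4 + \frac{1}{169}\right)\right) - 26654 = \left(27018 + \frac{677}{169}\right) - 26654 = \frac{4566719}{169} - 26654 = \frac{62193}{169}$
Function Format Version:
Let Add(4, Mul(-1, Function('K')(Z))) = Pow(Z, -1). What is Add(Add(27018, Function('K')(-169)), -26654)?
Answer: Rational(62193, 169) ≈ 368.01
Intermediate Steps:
Function('K')(Z) = Add(4, Mul(-1, Pow(Z, -1)))
Add(Add(27018, Function('K')(-169)), -26654) = Add(Add(27018, Add(4, Mul(-1, Pow(-169, -1)))), -26654) = Add(Add(27018, Add(4, Mul(-1, Rational(-1, 169)))), -26654) = Add(Add(27018, Add(4, Rational(1, 169))), -26654) = Add(Add(27018, Rational(677, 169)), -26654) = Add(Rational(4566719, 169), -26654) = Rational(62193, 169)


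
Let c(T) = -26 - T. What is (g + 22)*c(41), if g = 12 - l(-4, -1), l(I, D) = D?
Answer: -2345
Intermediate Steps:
g = 13 (g = 12 - 1*(-1) = 12 + 1 = 13)
(g + 22)*c(41) = (13 + 22)*(-26 - 1*41) = 35*(-26 - 41) = 35*(-67) = -2345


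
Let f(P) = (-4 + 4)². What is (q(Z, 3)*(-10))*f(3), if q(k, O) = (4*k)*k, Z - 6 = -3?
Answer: 0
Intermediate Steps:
Z = 3 (Z = 6 - 3 = 3)
f(P) = 0 (f(P) = 0² = 0)
q(k, O) = 4*k²
(q(Z, 3)*(-10))*f(3) = ((4*3²)*(-10))*0 = ((4*9)*(-10))*0 = (36*(-10))*0 = -360*0 = 0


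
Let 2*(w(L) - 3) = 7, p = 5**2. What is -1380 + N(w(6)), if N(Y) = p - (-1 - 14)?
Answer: -1340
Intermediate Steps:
p = 25
w(L) = 13/2 (w(L) = 3 + (1/2)*7 = 3 + 7/2 = 13/2)
N(Y) = 40 (N(Y) = 25 - (-1 - 14) = 25 - 1*(-15) = 25 + 15 = 40)
-1380 + N(w(6)) = -1380 + 40 = -1340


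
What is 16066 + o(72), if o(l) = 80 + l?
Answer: 16218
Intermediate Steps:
16066 + o(72) = 16066 + (80 + 72) = 16066 + 152 = 16218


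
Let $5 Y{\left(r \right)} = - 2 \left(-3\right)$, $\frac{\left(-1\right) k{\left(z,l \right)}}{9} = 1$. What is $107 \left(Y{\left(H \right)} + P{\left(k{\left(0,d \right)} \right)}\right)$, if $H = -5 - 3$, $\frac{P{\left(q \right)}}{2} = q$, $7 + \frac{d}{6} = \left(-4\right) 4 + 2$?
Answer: $- \frac{8988}{5} \approx -1797.6$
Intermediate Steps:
$d = -126$ ($d = -42 + 6 \left(\left(-4\right) 4 + 2\right) = -42 + 6 \left(-16 + 2\right) = -42 + 6 \left(-14\right) = -42 - 84 = -126$)
$k{\left(z,l \right)} = -9$ ($k{\left(z,l \right)} = \left(-9\right) 1 = -9$)
$P{\left(q \right)} = 2 q$
$H = -8$
$Y{\left(r \right)} = \frac{6}{5}$ ($Y{\left(r \right)} = \frac{\left(-1\right) 2 \left(-3\right)}{5} = \frac{\left(-1\right) \left(-6\right)}{5} = \frac{1}{5} \cdot 6 = \frac{6}{5}$)
$107 \left(Y{\left(H \right)} + P{\left(k{\left(0,d \right)} \right)}\right) = 107 \left(\frac{6}{5} + 2 \left(-9\right)\right) = 107 \left(\frac{6}{5} - 18\right) = 107 \left(- \frac{84}{5}\right) = - \frac{8988}{5}$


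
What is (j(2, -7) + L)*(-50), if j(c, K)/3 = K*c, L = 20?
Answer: 1100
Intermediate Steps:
j(c, K) = 3*K*c (j(c, K) = 3*(K*c) = 3*K*c)
(j(2, -7) + L)*(-50) = (3*(-7)*2 + 20)*(-50) = (-42 + 20)*(-50) = -22*(-50) = 1100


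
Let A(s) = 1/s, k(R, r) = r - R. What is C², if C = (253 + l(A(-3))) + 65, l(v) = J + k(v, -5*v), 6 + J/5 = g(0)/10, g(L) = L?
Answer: 84100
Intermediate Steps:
J = -30 (J = -30 + 5*(0/10) = -30 + 5*(0*(⅒)) = -30 + 5*0 = -30 + 0 = -30)
l(v) = -30 - 6*v (l(v) = -30 + (-5*v - v) = -30 - 6*v)
C = 290 (C = (253 + (-30 - 6/(-3))) + 65 = (253 + (-30 - 6*(-⅓))) + 65 = (253 + (-30 + 2)) + 65 = (253 - 28) + 65 = 225 + 65 = 290)
C² = 290² = 84100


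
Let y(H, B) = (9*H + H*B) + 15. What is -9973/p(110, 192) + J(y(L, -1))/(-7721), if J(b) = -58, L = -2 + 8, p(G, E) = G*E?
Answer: -75776573/163067520 ≈ -0.46469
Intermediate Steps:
p(G, E) = E*G
L = 6
y(H, B) = 15 + 9*H + B*H (y(H, B) = (9*H + B*H) + 15 = 15 + 9*H + B*H)
-9973/p(110, 192) + J(y(L, -1))/(-7721) = -9973/(192*110) - 58/(-7721) = -9973/21120 - 58*(-1/7721) = -9973*1/21120 + 58/7721 = -9973/21120 + 58/7721 = -75776573/163067520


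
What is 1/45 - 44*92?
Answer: -182159/45 ≈ -4048.0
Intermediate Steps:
1/45 - 44*92 = 1/45 - 4048 = -182159/45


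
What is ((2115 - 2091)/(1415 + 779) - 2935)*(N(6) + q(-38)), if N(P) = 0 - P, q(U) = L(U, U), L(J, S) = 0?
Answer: 19318098/1097 ≈ 17610.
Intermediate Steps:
q(U) = 0
N(P) = -P
((2115 - 2091)/(1415 + 779) - 2935)*(N(6) + q(-38)) = ((2115 - 2091)/(1415 + 779) - 2935)*(-1*6 + 0) = (24/2194 - 2935)*(-6 + 0) = (24*(1/2194) - 2935)*(-6) = (12/1097 - 2935)*(-6) = -3219683/1097*(-6) = 19318098/1097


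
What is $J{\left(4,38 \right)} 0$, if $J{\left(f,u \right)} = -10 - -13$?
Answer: $0$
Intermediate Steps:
$J{\left(f,u \right)} = 3$ ($J{\left(f,u \right)} = -10 + 13 = 3$)
$J{\left(4,38 \right)} 0 = 3 \cdot 0 = 0$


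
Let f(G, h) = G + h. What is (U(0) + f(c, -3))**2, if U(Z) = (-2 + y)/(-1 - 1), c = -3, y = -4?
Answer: 9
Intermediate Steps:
U(Z) = 3 (U(Z) = (-2 - 4)/(-1 - 1) = -6/(-2) = -6*(-1/2) = 3)
(U(0) + f(c, -3))**2 = (3 + (-3 - 3))**2 = (3 - 6)**2 = (-3)**2 = 9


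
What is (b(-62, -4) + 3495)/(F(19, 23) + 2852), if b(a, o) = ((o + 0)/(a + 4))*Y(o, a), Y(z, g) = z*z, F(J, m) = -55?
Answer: 101387/81113 ≈ 1.2499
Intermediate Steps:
Y(z, g) = z²
b(a, o) = o³/(4 + a) (b(a, o) = ((o + 0)/(a + 4))*o² = (o/(4 + a))*o² = o³/(4 + a))
(b(-62, -4) + 3495)/(F(19, 23) + 2852) = ((-4)³/(4 - 62) + 3495)/(-55 + 2852) = (-64/(-58) + 3495)/2797 = (-64*(-1/58) + 3495)*(1/2797) = (32/29 + 3495)*(1/2797) = (101387/29)*(1/2797) = 101387/81113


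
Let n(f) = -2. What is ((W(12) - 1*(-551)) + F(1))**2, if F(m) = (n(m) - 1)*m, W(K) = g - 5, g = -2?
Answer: 292681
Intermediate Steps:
W(K) = -7 (W(K) = -2 - 5 = -7)
F(m) = -3*m (F(m) = (-2 - 1)*m = -3*m)
((W(12) - 1*(-551)) + F(1))**2 = ((-7 - 1*(-551)) - 3*1)**2 = ((-7 + 551) - 3)**2 = (544 - 3)**2 = 541**2 = 292681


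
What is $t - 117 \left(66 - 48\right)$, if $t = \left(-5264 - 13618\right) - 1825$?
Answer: $-22813$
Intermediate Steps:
$t = -20707$ ($t = -18882 - 1825 = -20707$)
$t - 117 \left(66 - 48\right) = -20707 - 117 \left(66 - 48\right) = -20707 - 2106 = -22813$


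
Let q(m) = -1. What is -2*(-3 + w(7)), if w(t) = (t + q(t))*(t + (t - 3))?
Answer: -126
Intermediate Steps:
w(t) = (-1 + t)*(-3 + 2*t) (w(t) = (t - 1)*(t + (t - 3)) = (-1 + t)*(t + (-3 + t)) = (-1 + t)*(-3 + 2*t))
-2*(-3 + w(7)) = -2*(-3 + (3 - 5*7 + 2*7**2)) = -2*(-3 + (3 - 35 + 2*49)) = -2*(-3 + (3 - 35 + 98)) = -2*(-3 + 66) = -2*63 = -126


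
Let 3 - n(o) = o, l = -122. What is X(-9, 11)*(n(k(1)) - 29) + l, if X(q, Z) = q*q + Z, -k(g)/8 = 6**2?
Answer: 23982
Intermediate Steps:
k(g) = -288 (k(g) = -8*6**2 = -8*36 = -288)
X(q, Z) = Z + q**2 (X(q, Z) = q**2 + Z = Z + q**2)
n(o) = 3 - o
X(-9, 11)*(n(k(1)) - 29) + l = (11 + (-9)**2)*((3 - 1*(-288)) - 29) - 122 = (11 + 81)*((3 + 288) - 29) - 122 = 92*(291 - 29) - 122 = 92*262 - 122 = 24104 - 122 = 23982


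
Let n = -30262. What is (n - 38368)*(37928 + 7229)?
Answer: -3099124910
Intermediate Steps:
(n - 38368)*(37928 + 7229) = (-30262 - 38368)*(37928 + 7229) = -68630*45157 = -3099124910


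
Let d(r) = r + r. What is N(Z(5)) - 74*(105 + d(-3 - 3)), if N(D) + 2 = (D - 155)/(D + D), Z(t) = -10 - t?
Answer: -20635/3 ≈ -6878.3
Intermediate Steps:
N(D) = -2 + (-155 + D)/(2*D) (N(D) = -2 + (D - 155)/(D + D) = -2 + (-155 + D)/((2*D)) = -2 + (-155 + D)*(1/(2*D)) = -2 + (-155 + D)/(2*D))
d(r) = 2*r
N(Z(5)) - 74*(105 + d(-3 - 3)) = (-155 - 3*(-10 - 1*5))/(2*(-10 - 1*5)) - 74*(105 + 2*(-3 - 3)) = (-155 - 3*(-10 - 5))/(2*(-10 - 5)) - 74*(105 + 2*(-6)) = (½)*(-155 - 3*(-15))/(-15) - 74*(105 - 12) = (½)*(-1/15)*(-155 + 45) - 74*93 = (½)*(-1/15)*(-110) - 6882 = 11/3 - 6882 = -20635/3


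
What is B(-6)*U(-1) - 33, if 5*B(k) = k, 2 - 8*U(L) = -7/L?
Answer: -129/4 ≈ -32.250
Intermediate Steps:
U(L) = 1/4 + 7/(8*L) (U(L) = 1/4 - (-7)/(8*L) = 1/4 + 7/(8*L))
B(k) = k/5
B(-6)*U(-1) - 33 = ((1/5)*(-6))*((1/8)*(7 + 2*(-1))/(-1)) - 33 = -3*(-1)*(7 - 2)/20 - 33 = -3*(-1)*5/20 - 33 = -6/5*(-5/8) - 33 = 3/4 - 33 = -129/4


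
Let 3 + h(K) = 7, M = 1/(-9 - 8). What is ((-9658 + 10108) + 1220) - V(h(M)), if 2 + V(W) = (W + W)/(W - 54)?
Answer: 41804/25 ≈ 1672.2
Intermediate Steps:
M = -1/17 (M = 1/(-17) = -1/17 ≈ -0.058824)
h(K) = 4 (h(K) = -3 + 7 = 4)
V(W) = -2 + 2*W/(-54 + W) (V(W) = -2 + (W + W)/(W - 54) = -2 + (2*W)/(-54 + W) = -2 + 2*W/(-54 + W))
((-9658 + 10108) + 1220) - V(h(M)) = ((-9658 + 10108) + 1220) - 108/(-54 + 4) = (450 + 1220) - 108/(-50) = 1670 - 108*(-1)/50 = 1670 - 1*(-54/25) = 1670 + 54/25 = 41804/25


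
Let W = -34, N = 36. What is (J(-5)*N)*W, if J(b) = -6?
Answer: 7344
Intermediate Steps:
(J(-5)*N)*W = -6*36*(-34) = -216*(-34) = 7344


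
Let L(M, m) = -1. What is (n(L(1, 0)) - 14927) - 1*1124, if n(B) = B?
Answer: -16052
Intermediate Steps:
(n(L(1, 0)) - 14927) - 1*1124 = (-1 - 14927) - 1*1124 = -14928 - 1124 = -16052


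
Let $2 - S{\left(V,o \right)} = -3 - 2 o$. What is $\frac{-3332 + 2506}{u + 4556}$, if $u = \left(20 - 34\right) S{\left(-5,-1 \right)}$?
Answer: $- \frac{413}{2257} \approx -0.18299$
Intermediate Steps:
$S{\left(V,o \right)} = 5 + 2 o$ ($S{\left(V,o \right)} = 2 - \left(-3 - 2 o\right) = 2 + \left(3 + 2 o\right) = 5 + 2 o$)
$u = -42$ ($u = \left(20 - 34\right) \left(5 + 2 \left(-1\right)\right) = - 14 \left(5 - 2\right) = \left(-14\right) 3 = -42$)
$\frac{-3332 + 2506}{u + 4556} = \frac{-3332 + 2506}{-42 + 4556} = - \frac{826}{4514} = \left(-826\right) \frac{1}{4514} = - \frac{413}{2257}$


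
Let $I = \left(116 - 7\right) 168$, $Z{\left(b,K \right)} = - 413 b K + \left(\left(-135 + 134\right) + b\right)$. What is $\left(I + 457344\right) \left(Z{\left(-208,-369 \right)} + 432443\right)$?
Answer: $-14872023170352$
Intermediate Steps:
$Z{\left(b,K \right)} = -1 + b - 413 K b$ ($Z{\left(b,K \right)} = - 413 K b + \left(-1 + b\right) = -1 + b - 413 K b$)
$I = 18312$ ($I = 109 \cdot 168 = 18312$)
$\left(I + 457344\right) \left(Z{\left(-208,-369 \right)} + 432443\right) = \left(18312 + 457344\right) \left(\left(-1 - 208 - \left(-152397\right) \left(-208\right)\right) + 432443\right) = 475656 \left(\left(-1 - 208 - 31698576\right) + 432443\right) = 475656 \left(-31698785 + 432443\right) = 475656 \left(-31266342\right) = -14872023170352$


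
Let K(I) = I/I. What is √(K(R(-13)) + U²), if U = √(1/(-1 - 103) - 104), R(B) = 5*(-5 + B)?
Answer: I*√278538/52 ≈ 10.149*I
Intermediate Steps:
R(B) = -25 + 5*B
K(I) = 1
U = I*√281242/52 (U = √(1/(-104) - 104) = √(-1/104 - 104) = √(-10817/104) = I*√281242/52 ≈ 10.199*I)
√(K(R(-13)) + U²) = √(1 + (I*√281242/52)²) = √(1 - 10817/104) = √(-10713/104) = I*√278538/52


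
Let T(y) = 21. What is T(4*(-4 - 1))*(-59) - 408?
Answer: -1647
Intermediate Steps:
T(4*(-4 - 1))*(-59) - 408 = 21*(-59) - 408 = -1239 - 408 = -1647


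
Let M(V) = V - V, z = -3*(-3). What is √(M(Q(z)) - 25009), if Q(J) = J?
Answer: I*√25009 ≈ 158.14*I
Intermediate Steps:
z = 9
M(V) = 0
√(M(Q(z)) - 25009) = √(0 - 25009) = √(-25009) = I*√25009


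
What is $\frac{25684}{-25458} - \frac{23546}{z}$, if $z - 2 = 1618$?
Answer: $- \frac{53420179}{3436830} \approx -15.543$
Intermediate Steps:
$z = 1620$ ($z = 2 + 1618 = 1620$)
$\frac{25684}{-25458} - \frac{23546}{z} = \frac{25684}{-25458} - \frac{23546}{1620} = 25684 \left(- \frac{1}{25458}\right) - \frac{11773}{810} = - \frac{12842}{12729} - \frac{11773}{810} = - \frac{53420179}{3436830}$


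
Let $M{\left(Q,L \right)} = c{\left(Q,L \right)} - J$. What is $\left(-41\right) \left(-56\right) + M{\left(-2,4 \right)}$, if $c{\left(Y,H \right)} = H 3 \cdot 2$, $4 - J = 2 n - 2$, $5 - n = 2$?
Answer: $2320$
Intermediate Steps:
$n = 3$ ($n = 5 - 2 = 3$)
$J = 0$ ($J = 4 - \left(2 \cdot 3 - 2\right) = 4 - \left(6 - 2\right) = 4 - 4 = 0$)
$c{\left(Y,H \right)} = 6 H$ ($c{\left(Y,H \right)} = 3 H 2 = 6 H$)
$M{\left(Q,L \right)} = 6 L$ ($M{\left(Q,L \right)} = 6 L - 0 = 6 L + 0 = 6 L$)
$\left(-41\right) \left(-56\right) + M{\left(-2,4 \right)} = \left(-41\right) \left(-56\right) + 6 \cdot 4 = 2296 + 24 = 2320$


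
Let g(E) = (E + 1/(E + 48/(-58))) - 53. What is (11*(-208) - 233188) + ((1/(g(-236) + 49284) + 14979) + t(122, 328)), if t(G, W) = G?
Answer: -74155665424757/336497631 ≈ -2.2038e+5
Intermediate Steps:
g(E) = -53 + E + 1/(-24/29 + E) (g(E) = (E + 1/(E + 48*(-1/58))) - 53 = (E + 1/(E - 24/29)) - 53 = (E + 1/(-24/29 + E)) - 53 = -53 + E + 1/(-24/29 + E))
(11*(-208) - 233188) + ((1/(g(-236) + 49284) + 14979) + t(122, 328)) = (11*(-208) - 233188) + ((1/((1301 - 1561*(-236) + 29*(-236)²)/(-24 + 29*(-236)) + 49284) + 14979) + 122) = (-2288 - 233188) + ((1/((1301 + 368396 + 29*55696)/(-24 - 6844) + 49284) + 14979) + 122) = -235476 + ((1/((1301 + 368396 + 1615184)/(-6868) + 49284) + 14979) + 122) = -235476 + ((1/(-1/6868*1984881 + 49284) + 14979) + 122) = -235476 + ((1/(-1984881/6868 + 49284) + 14979) + 122) = -235476 + ((1/(336497631/6868) + 14979) + 122) = -235476 + ((6868/336497631 + 14979) + 122) = -235476 + (5040398021617/336497631 + 122) = -235476 + 5081450732599/336497631 = -74155665424757/336497631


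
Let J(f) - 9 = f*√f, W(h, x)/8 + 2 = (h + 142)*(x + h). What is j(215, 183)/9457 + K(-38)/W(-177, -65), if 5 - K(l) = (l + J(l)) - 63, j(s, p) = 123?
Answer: 9249841/640655008 + 19*I*√38/33872 ≈ 0.014438 + 0.0034578*I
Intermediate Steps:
W(h, x) = -16 + 8*(142 + h)*(h + x) (W(h, x) = -16 + 8*((h + 142)*(x + h)) = -16 + 8*((142 + h)*(h + x)) = -16 + 8*(142 + h)*(h + x))
J(f) = 9 + f^(3/2) (J(f) = 9 + f*√f = 9 + f^(3/2))
K(l) = 59 - l - l^(3/2) (K(l) = 5 - ((l + (9 + l^(3/2))) - 63) = 5 - ((9 + l + l^(3/2)) - 63) = 5 - (-54 + l + l^(3/2)) = 5 + (54 - l - l^(3/2)) = 59 - l - l^(3/2))
j(215, 183)/9457 + K(-38)/W(-177, -65) = 123/9457 + (59 - 1*(-38) - (-38)^(3/2))/(-16 + 8*(-177)² + 1136*(-177) + 1136*(-65) + 8*(-177)*(-65)) = 123*(1/9457) + (59 + 38 - (-38)*I*√38)/(-16 + 8*31329 - 201072 - 73840 + 92040) = 123/9457 + (59 + 38 + 38*I*√38)/(-16 + 250632 - 201072 - 73840 + 92040) = 123/9457 + (97 + 38*I*√38)/67744 = 123/9457 + (97 + 38*I*√38)*(1/67744) = 123/9457 + (97/67744 + 19*I*√38/33872) = 9249841/640655008 + 19*I*√38/33872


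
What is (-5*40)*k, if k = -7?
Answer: 1400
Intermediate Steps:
(-5*40)*k = -5*40*(-7) = -200*(-7) = 1400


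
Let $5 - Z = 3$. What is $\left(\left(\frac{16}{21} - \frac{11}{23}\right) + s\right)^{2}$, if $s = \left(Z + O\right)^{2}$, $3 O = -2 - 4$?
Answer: $\frac{18769}{233289} \approx 0.080454$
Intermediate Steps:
$Z = 2$ ($Z = 5 - 3 = 2$)
$O = -2$ ($O = \frac{-2 - 4}{3} = \frac{1}{3} \left(-6\right) = -2$)
$s = 0$ ($s = \left(2 - 2\right)^{2} = 0^{2} = 0$)
$\left(\left(\frac{16}{21} - \frac{11}{23}\right) + s\right)^{2} = \left(\left(\frac{16}{21} - \frac{11}{23}\right) + 0\right)^{2} = \left(\frac{137}{483} + 0\right)^{2} = \left(\frac{137}{483}\right)^{2} = \frac{18769}{233289}$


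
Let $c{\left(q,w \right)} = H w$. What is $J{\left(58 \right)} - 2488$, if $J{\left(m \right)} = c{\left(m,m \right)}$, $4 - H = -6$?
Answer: $-1908$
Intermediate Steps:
$H = 10$ ($H = 4 - -6 = 4 + 6 = 10$)
$c{\left(q,w \right)} = 10 w$
$J{\left(m \right)} = 10 m$
$J{\left(58 \right)} - 2488 = 10 \cdot 58 - 2488 = 580 - 2488 = -1908$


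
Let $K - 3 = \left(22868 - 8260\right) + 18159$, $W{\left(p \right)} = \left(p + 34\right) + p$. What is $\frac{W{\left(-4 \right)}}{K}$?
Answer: $\frac{13}{16385} \approx 0.00079341$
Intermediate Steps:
$W{\left(p \right)} = 34 + 2 p$ ($W{\left(p \right)} = \left(34 + p\right) + p = 34 + 2 p$)
$K = 32770$ ($K = 3 + \left(\left(22868 - 8260\right) + 18159\right) = 3 + \left(14608 + 18159\right) = 3 + 32767 = 32770$)
$\frac{W{\left(-4 \right)}}{K} = \frac{34 + 2 \left(-4\right)}{32770} = \left(34 - 8\right) \frac{1}{32770} = 26 \cdot \frac{1}{32770} = \frac{13}{16385}$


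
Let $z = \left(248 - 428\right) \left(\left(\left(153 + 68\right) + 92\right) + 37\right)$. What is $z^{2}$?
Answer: $3969000000$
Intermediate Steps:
$z = -63000$ ($z = - 180 \left(\left(221 + 92\right) + 37\right) = - 180 \left(313 + 37\right) = \left(-180\right) 350 = -63000$)
$z^{2} = \left(-63000\right)^{2} = 3969000000$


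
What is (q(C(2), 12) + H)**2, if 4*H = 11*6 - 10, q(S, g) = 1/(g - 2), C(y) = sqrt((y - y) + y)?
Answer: 19881/100 ≈ 198.81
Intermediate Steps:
C(y) = sqrt(y) (C(y) = sqrt(0 + y) = sqrt(y))
q(S, g) = 1/(-2 + g)
H = 14 (H = (11*6 - 10)/4 = (66 - 10)/4 = (1/4)*56 = 14)
(q(C(2), 12) + H)**2 = (1/(-2 + 12) + 14)**2 = (1/10 + 14)**2 = (141/10)**2 = 19881/100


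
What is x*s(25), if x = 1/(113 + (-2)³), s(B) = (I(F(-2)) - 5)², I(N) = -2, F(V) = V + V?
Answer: 7/15 ≈ 0.46667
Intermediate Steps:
F(V) = 2*V
s(B) = 49 (s(B) = (-2 - 5)² = (-7)² = 49)
x = 1/105 (x = 1/(113 - 8) = 1/105 ≈ 0.0095238)
x*s(25) = (1/105)*49 = 7/15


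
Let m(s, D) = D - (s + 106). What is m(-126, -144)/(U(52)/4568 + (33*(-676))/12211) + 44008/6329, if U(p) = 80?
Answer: 3013584738470/39922566191 ≈ 75.486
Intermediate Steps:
m(s, D) = -106 + D - s (m(s, D) = D - (106 + s) = D + (-106 - s) = -106 + D - s)
m(-126, -144)/(U(52)/4568 + (33*(-676))/12211) + 44008/6329 = (-106 - 144 - 1*(-126))/(80/4568 + (33*(-676))/12211) + 44008/6329 = (-106 - 144 + 126)/(80*(1/4568) - 22308*1/12211) + 44008*(1/6329) = -124/(10/571 - 22308/12211) + 44008/6329 = -124/(-12615758/6972481) + 44008/6329 = -124*(-6972481/12615758) + 44008/6329 = 432293822/6307879 + 44008/6329 = 3013584738470/39922566191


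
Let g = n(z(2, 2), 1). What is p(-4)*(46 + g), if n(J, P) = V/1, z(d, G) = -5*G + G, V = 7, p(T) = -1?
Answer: -53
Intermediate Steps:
z(d, G) = -4*G
n(J, P) = 7 (n(J, P) = 7/1 = 7*1 = 7)
g = 7
p(-4)*(46 + g) = -(46 + 7) = -1*53 = -53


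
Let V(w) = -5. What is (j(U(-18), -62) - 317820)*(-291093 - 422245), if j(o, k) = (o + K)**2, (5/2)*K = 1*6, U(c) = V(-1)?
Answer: 5667706524878/25 ≈ 2.2671e+11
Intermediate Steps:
U(c) = -5
K = 12/5 (K = 2*(1*6)/5 = (2/5)*6 = 12/5 ≈ 2.4000)
j(o, k) = (12/5 + o)**2 (j(o, k) = (o + 12/5)**2 = (12/5 + o)**2)
(j(U(-18), -62) - 317820)*(-291093 - 422245) = ((12 + 5*(-5))**2/25 - 317820)*(-291093 - 422245) = ((12 - 25)**2/25 - 317820)*(-713338) = ((1/25)*(-13)**2 - 317820)*(-713338) = ((1/25)*169 - 317820)*(-713338) = (169/25 - 317820)*(-713338) = -7945331/25*(-713338) = 5667706524878/25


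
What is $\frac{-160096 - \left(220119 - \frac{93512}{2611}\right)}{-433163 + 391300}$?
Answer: $\frac{992647853}{109304293} \approx 9.0815$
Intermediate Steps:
$\frac{-160096 - \left(220119 - \frac{93512}{2611}\right)}{-433163 + 391300} = \frac{-160096 - \left(220119 - \frac{93512}{2611}\right)}{-41863} = \left(-160096 - \frac{574637197}{2611}\right) \left(- \frac{1}{41863}\right) = \left(- \frac{992647853}{2611}\right) \left(- \frac{1}{41863}\right) = \frac{992647853}{109304293}$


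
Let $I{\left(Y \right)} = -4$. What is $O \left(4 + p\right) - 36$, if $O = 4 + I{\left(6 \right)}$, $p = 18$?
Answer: $-36$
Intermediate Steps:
$O = 0$ ($O = 4 - 4 = 0$)
$O \left(4 + p\right) - 36 = 0 \left(4 + 18\right) - 36 = 0 \cdot 22 - 36 = 0 - 36 = -36$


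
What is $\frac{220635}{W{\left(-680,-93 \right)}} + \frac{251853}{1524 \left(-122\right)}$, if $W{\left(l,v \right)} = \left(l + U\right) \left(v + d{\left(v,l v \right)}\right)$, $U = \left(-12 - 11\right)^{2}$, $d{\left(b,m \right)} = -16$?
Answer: $\frac{12292325251}{1020062984} \approx 12.051$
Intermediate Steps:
$U = 529$ ($U = \left(-23\right)^{2} = 529$)
$W{\left(l,v \right)} = \left(-16 + v\right) \left(529 + l\right)$ ($W{\left(l,v \right)} = \left(l + 529\right) \left(v - 16\right) = \left(529 + l\right) \left(-16 + v\right) = \left(-16 + v\right) \left(529 + l\right)$)
$\frac{220635}{W{\left(-680,-93 \right)}} + \frac{251853}{1524 \left(-122\right)} = \frac{220635}{-8464 - -10880 + 529 \left(-93\right) - -63240} + \frac{251853}{1524 \left(-122\right)} = \frac{220635}{-8464 + 10880 - 49197 + 63240} + \frac{251853}{-185928} = \frac{220635}{16459} + 251853 \left(- \frac{1}{185928}\right) = 220635 \cdot \frac{1}{16459} - \frac{83951}{61976} = \frac{220635}{16459} - \frac{83951}{61976} = \frac{12292325251}{1020062984}$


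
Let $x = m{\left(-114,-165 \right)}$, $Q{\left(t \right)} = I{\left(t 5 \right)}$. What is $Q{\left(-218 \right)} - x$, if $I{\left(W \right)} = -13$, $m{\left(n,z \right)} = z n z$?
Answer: $3103637$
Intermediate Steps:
$m{\left(n,z \right)} = n z^{2}$ ($m{\left(n,z \right)} = n z z = n z^{2}$)
$Q{\left(t \right)} = -13$
$x = -3103650$ ($x = - 114 \left(-165\right)^{2} = \left(-114\right) 27225 = -3103650$)
$Q{\left(-218 \right)} - x = -13 - -3103650 = -13 + 3103650 = 3103637$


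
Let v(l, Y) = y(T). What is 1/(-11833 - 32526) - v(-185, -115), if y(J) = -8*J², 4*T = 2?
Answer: 88717/44359 ≈ 2.0000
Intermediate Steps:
T = ½ (T = (¼)*2 = ½ ≈ 0.50000)
v(l, Y) = -2 (v(l, Y) = -8*(½)² = -8*¼ = -2)
1/(-11833 - 32526) - v(-185, -115) = 1/(-11833 - 32526) - 1*(-2) = 1/(-44359) + 2 = -1/44359 + 2 = 88717/44359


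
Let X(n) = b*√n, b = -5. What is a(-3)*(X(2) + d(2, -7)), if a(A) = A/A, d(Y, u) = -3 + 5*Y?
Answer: 7 - 5*√2 ≈ -0.071068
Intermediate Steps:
X(n) = -5*√n
a(A) = 1
a(-3)*(X(2) + d(2, -7)) = 1*(-5*√2 + (-3 + 5*2)) = 1*(-5*√2 + (-3 + 10)) = 1*(-5*√2 + 7) = 1*(7 - 5*√2) = 7 - 5*√2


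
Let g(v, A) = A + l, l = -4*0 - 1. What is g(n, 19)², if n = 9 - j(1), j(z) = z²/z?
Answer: 324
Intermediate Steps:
j(z) = z
l = -1 (l = 0 - 1 = -1)
n = 8 (n = 9 - 1*1 = 9 - 1 = 8)
g(v, A) = -1 + A (g(v, A) = A - 1 = -1 + A)
g(n, 19)² = (-1 + 19)² = 18² = 324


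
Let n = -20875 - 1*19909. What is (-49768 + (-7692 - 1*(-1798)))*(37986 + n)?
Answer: 155742276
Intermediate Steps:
n = -40784 (n = -20875 - 19909 = -40784)
(-49768 + (-7692 - 1*(-1798)))*(37986 + n) = (-49768 + (-7692 - 1*(-1798)))*(37986 - 40784) = (-49768 + (-7692 + 1798))*(-2798) = (-49768 - 5894)*(-2798) = -55662*(-2798) = 155742276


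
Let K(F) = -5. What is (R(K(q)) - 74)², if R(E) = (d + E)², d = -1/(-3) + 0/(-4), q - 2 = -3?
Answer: 220900/81 ≈ 2727.2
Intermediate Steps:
q = -1 (q = 2 - 3 = -1)
d = ⅓ (d = -1*(-⅓) + 0*(-¼) = ⅓ + 0 = ⅓ ≈ 0.33333)
R(E) = (⅓ + E)²
(R(K(q)) - 74)² = ((1 + 3*(-5))²/9 - 74)² = ((1 - 15)²/9 - 74)² = ((⅑)*(-14)² - 74)² = ((⅑)*196 - 74)² = (196/9 - 74)² = (-470/9)² = 220900/81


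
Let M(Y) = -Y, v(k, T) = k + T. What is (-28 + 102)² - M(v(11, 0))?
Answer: 5487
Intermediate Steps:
v(k, T) = T + k
(-28 + 102)² - M(v(11, 0)) = (-28 + 102)² - (-1)*(0 + 11) = 74² - (-1)*11 = 5476 - 1*(-11) = 5476 + 11 = 5487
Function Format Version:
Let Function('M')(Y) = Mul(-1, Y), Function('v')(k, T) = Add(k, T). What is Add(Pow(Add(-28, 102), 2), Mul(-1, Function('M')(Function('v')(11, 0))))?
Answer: 5487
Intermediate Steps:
Function('v')(k, T) = Add(T, k)
Add(Pow(Add(-28, 102), 2), Mul(-1, Function('M')(Function('v')(11, 0)))) = Add(Pow(Add(-28, 102), 2), Mul(-1, Mul(-1, Add(0, 11)))) = Add(Pow(74, 2), Mul(-1, Mul(-1, 11))) = Add(5476, Mul(-1, -11)) = Add(5476, 11) = 5487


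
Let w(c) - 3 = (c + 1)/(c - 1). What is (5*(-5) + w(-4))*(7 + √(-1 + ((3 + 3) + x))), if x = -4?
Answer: -856/5 ≈ -171.20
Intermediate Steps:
w(c) = 3 + (1 + c)/(-1 + c) (w(c) = 3 + (c + 1)/(c - 1) = 3 + (1 + c)/(-1 + c))
(5*(-5) + w(-4))*(7 + √(-1 + ((3 + 3) + x))) = (5*(-5) + 2*(-1 + 2*(-4))/(-1 - 4))*(7 + √(-1 + ((3 + 3) - 4))) = (-25 + 2*(-1 - 8)/(-5))*(7 + √(-1 + (6 - 4))) = (-25 + 2*(-⅕)*(-9))*(7 + √(-1 + 2)) = (-25 + 18/5)*(7 + √1) = -107*(7 + 1)/5 = -107/5*8 = -856/5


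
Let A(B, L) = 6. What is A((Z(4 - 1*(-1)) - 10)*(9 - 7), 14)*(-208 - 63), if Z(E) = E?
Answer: -1626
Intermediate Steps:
A((Z(4 - 1*(-1)) - 10)*(9 - 7), 14)*(-208 - 63) = 6*(-208 - 63) = 6*(-271) = -1626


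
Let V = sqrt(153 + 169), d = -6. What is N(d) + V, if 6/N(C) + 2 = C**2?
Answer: 3/17 + sqrt(322) ≈ 18.121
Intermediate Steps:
N(C) = 6/(-2 + C**2)
V = sqrt(322) ≈ 17.944
N(d) + V = 6/(-2 + (-6)**2) + sqrt(322) = 6/(-2 + 36) + sqrt(322) = 6/34 + sqrt(322) = 6*(1/34) + sqrt(322) = 3/17 + sqrt(322)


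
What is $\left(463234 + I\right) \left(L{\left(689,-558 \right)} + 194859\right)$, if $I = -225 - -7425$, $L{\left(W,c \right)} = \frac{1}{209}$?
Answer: $\frac{19158674920888}{209} \approx 9.1668 \cdot 10^{10}$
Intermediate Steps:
$L{\left(W,c \right)} = \frac{1}{209}$
$I = 7200$ ($I = -225 + 7425 = 7200$)
$\left(463234 + I\right) \left(L{\left(689,-558 \right)} + 194859\right) = \left(463234 + 7200\right) \left(\frac{1}{209} + 194859\right) = 470434 \cdot \frac{40725532}{209} = \frac{19158674920888}{209}$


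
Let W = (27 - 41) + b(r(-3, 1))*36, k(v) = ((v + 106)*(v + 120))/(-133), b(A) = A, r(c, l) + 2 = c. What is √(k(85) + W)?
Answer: I*√8639281/133 ≈ 22.1*I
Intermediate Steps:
r(c, l) = -2 + c
k(v) = -(106 + v)*(120 + v)/133 (k(v) = ((106 + v)*(120 + v))*(-1/133) = -(106 + v)*(120 + v)/133)
W = -194 (W = (27 - 41) + (-2 - 3)*36 = -14 - 5*36 = -14 - 180 = -194)
√(k(85) + W) = √((-12720/133 - 226/133*85 - 1/133*85²) - 194) = √((-12720/133 - 19210/133 - 1/133*7225) - 194) = √((-12720/133 - 19210/133 - 7225/133) - 194) = √(-39155/133 - 194) = √(-64957/133) = I*√8639281/133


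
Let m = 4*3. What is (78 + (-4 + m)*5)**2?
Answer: 13924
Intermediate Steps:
m = 12
(78 + (-4 + m)*5)**2 = (78 + (-4 + 12)*5)**2 = (78 + 8*5)**2 = (78 + 40)**2 = 118**2 = 13924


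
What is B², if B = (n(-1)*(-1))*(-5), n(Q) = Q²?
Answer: 25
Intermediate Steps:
B = 5 (B = ((-1)²*(-1))*(-5) = (1*(-1))*(-5) = -1*(-5) = 5)
B² = 5² = 25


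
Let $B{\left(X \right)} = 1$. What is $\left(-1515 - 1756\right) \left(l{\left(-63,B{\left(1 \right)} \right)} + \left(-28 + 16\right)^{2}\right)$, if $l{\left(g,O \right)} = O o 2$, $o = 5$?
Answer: $-503734$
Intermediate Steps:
$l{\left(g,O \right)} = 10 O$ ($l{\left(g,O \right)} = O 5 \cdot 2 = 5 O 2 = 10 O$)
$\left(-1515 - 1756\right) \left(l{\left(-63,B{\left(1 \right)} \right)} + \left(-28 + 16\right)^{2}\right) = \left(-1515 - 1756\right) \left(10 \cdot 1 + \left(-28 + 16\right)^{2}\right) = - 3271 \left(10 + \left(-12\right)^{2}\right) = - 3271 \left(10 + 144\right) = \left(-3271\right) 154 = -503734$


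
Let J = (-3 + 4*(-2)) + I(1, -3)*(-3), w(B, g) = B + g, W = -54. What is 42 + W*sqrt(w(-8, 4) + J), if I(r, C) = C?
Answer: 42 - 54*I*sqrt(6) ≈ 42.0 - 132.27*I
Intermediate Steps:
J = -2 (J = (-3 + 4*(-2)) - 3*(-3) = (-3 - 8) + 9 = -11 + 9 = -2)
42 + W*sqrt(w(-8, 4) + J) = 42 - 54*sqrt((-8 + 4) - 2) = 42 - 54*sqrt(-4 - 2) = 42 - 54*I*sqrt(6)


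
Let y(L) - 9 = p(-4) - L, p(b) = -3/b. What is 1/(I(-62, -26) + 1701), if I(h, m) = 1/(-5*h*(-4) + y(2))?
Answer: 4929/8384225 ≈ 0.00058789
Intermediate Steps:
y(L) = 39/4 - L (y(L) = 9 + (-3/(-4) - L) = 9 + (-3*(-¼) - L) = 9 + (¾ - L) = 39/4 - L)
I(h, m) = 1/(31/4 + 20*h) (I(h, m) = 1/(-5*h*(-4) + (39/4 - 1*2)) = 1/(20*h + (39/4 - 2)) = 1/(20*h + 31/4) = 1/(31/4 + 20*h))
1/(I(-62, -26) + 1701) = 1/(4/(31 + 80*(-62)) + 1701) = 1/(4/(31 - 4960) + 1701) = 1/(4/(-4929) + 1701) = 1/(4*(-1/4929) + 1701) = 1/(-4/4929 + 1701) = 1/(8384225/4929) = 4929/8384225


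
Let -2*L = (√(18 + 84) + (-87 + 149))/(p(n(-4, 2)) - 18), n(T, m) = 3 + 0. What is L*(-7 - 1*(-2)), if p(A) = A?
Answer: -31/3 - √102/6 ≈ -12.017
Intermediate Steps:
n(T, m) = 3
L = 31/15 + √102/30 (L = -(√(18 + 84) + (-87 + 149))/(2*(3 - 18)) = -(√102 + 62)/(2*(-15)) = -(62 + √102)*(-1)/(2*15) = -(-62/15 - √102/15)/2 = 31/15 + √102/30 ≈ 2.4033)
L*(-7 - 1*(-2)) = (31/15 + √102/30)*(-7 - 1*(-2)) = (31/15 + √102/30)*(-7 + 2) = (31/15 + √102/30)*(-5) = -31/3 - √102/6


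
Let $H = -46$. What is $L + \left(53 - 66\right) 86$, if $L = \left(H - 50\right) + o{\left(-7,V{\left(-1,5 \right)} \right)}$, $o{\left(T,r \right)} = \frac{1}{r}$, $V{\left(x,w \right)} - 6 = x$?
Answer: $- \frac{6069}{5} \approx -1213.8$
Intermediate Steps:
$V{\left(x,w \right)} = 6 + x$
$L = - \frac{479}{5}$ ($L = \left(-46 - 50\right) + \frac{1}{6 - 1} = -96 + \frac{1}{5} = - \frac{479}{5} \approx -95.8$)
$L + \left(53 - 66\right) 86 = - \frac{479}{5} + \left(53 - 66\right) 86 = - \frac{479}{5} - 1118 = - \frac{6069}{5}$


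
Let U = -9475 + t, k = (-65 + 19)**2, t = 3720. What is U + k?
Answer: -3639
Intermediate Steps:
k = 2116 (k = (-46)**2 = 2116)
U = -5755 (U = -9475 + 3720 = -5755)
U + k = -5755 + 2116 = -3639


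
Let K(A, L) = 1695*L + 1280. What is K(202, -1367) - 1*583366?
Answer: -2899151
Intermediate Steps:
K(A, L) = 1280 + 1695*L
K(202, -1367) - 1*583366 = (1280 + 1695*(-1367)) - 1*583366 = (1280 - 2317065) - 583366 = -2315785 - 583366 = -2899151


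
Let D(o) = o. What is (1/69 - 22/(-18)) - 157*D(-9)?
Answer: 292747/207 ≈ 1414.2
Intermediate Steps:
(1/69 - 22/(-18)) - 157*D(-9) = (1/69 - 22/(-18)) - 157*(-9) = (1*(1/69) - 22*(-1/18)) + 1413 = (1/69 + 11/9) + 1413 = 256/207 + 1413 = 292747/207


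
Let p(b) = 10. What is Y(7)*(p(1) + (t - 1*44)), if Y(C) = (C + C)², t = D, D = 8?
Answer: -5096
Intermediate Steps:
t = 8
Y(C) = 4*C² (Y(C) = (2*C)² = 4*C²)
Y(7)*(p(1) + (t - 1*44)) = (4*7²)*(10 + (8 - 1*44)) = (4*49)*(10 + (8 - 44)) = 196*(10 - 36) = 196*(-26) = -5096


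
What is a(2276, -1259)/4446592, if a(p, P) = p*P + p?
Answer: -357901/555824 ≈ -0.64391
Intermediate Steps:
a(p, P) = p + P*p (a(p, P) = P*p + p = p + P*p)
a(2276, -1259)/4446592 = (2276*(1 - 1259))/4446592 = (2276*(-1258))*(1/4446592) = -2863208*1/4446592 = -357901/555824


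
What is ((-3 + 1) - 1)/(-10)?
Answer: 3/10 ≈ 0.30000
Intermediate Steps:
((-3 + 1) - 1)/(-10) = -(-2 - 1)/10 = -⅒*(-3) = 3/10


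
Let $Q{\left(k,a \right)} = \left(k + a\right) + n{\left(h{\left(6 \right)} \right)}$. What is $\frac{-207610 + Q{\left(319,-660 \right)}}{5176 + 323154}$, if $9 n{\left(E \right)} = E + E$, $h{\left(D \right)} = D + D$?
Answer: $- \frac{124769}{196998} \approx -0.63335$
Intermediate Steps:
$h{\left(D \right)} = 2 D$
$n{\left(E \right)} = \frac{2 E}{9}$ ($n{\left(E \right)} = \frac{E + E}{9} = \frac{2 E}{9}$)
$Q{\left(k,a \right)} = \frac{8}{3} + a + k$ ($Q{\left(k,a \right)} = \left(k + a\right) + \frac{2 \cdot 2 \cdot 6}{9} = \left(a + k\right) + \frac{2}{9} \cdot 12 = \left(a + k\right) + \frac{8}{3} = \frac{8}{3} + a + k$)
$\frac{-207610 + Q{\left(319,-660 \right)}}{5176 + 323154} = \frac{-207610 + \left(\frac{8}{3} - 660 + 319\right)}{5176 + 323154} = \frac{-207610 - \frac{1015}{3}}{328330} = \left(- \frac{623845}{3}\right) \frac{1}{328330} = - \frac{124769}{196998}$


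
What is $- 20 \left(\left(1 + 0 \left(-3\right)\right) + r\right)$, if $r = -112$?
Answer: $2220$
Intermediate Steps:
$- 20 \left(\left(1 + 0 \left(-3\right)\right) + r\right) = - 20 \left(\left(1 + 0 \left(-3\right)\right) - 112\right) = - 20 \left(\left(1 + 0\right) - 112\right) = - 20 \left(1 - 112\right) = \left(-20\right) \left(-111\right) = 2220$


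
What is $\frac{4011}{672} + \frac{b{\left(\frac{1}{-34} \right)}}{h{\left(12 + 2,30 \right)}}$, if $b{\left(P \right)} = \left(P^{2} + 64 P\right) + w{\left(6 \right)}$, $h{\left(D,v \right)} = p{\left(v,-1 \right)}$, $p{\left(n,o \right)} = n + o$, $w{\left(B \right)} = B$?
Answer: $\frac{1638859}{268192} \approx 6.1108$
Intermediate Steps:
$h{\left(D,v \right)} = -1 + v$ ($h{\left(D,v \right)} = v - 1 = -1 + v$)
$b{\left(P \right)} = 6 + P^{2} + 64 P$ ($b{\left(P \right)} = \left(P^{2} + 64 P\right) + 6 = 6 + P^{2} + 64 P$)
$\frac{4011}{672} + \frac{b{\left(\frac{1}{-34} \right)}}{h{\left(12 + 2,30 \right)}} = \frac{4011}{672} + \frac{6 + \left(\frac{1}{-34}\right)^{2} + \frac{64}{-34}}{-1 + 30} = 4011 \cdot \frac{1}{672} + \frac{6 + \left(- \frac{1}{34}\right)^{2} + 64 \left(- \frac{1}{34}\right)}{29} = \frac{191}{32} + \left(6 + \frac{1}{1156} - \frac{32}{17}\right) \frac{1}{29} = \frac{191}{32} + \frac{4761}{1156} \cdot \frac{1}{29} = \frac{191}{32} + \frac{4761}{33524} = \frac{1638859}{268192}$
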